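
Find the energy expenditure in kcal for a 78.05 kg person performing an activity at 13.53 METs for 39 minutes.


kcal = MET * mass * time_hr
Convert time: 39 min = 0.65 hr
kcal = 13.53 * 78.05 * 0.65
kcal = 686.4107 kcal

686.4107 kcal


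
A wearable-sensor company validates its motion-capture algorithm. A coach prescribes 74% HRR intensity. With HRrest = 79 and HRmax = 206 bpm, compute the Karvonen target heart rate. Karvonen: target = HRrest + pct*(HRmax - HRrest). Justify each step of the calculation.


Target = HRrest + pct*(HRmax - HRrest)
Heart rate reserve = HRmax - HRrest = 206 - 79 = 127 bpm
Fraction = 74% = 0.74
Target = 79 + 0.74 * 127
Target = 79 + 93.98 = 172.98 bpm

172.98 bpm


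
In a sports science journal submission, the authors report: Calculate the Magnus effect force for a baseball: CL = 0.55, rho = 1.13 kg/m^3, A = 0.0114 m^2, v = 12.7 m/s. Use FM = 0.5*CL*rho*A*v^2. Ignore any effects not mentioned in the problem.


FM = 0.5 * CL * rho * A * v^2
FM = 0.5 * 0.55 * 1.13 * 0.0114 * 12.7^2
v^2 = 161.29
FM = 0.5 * 0.55 * 1.13 * 0.0114 * 161.29 = 0.5714 N

0.5714 N


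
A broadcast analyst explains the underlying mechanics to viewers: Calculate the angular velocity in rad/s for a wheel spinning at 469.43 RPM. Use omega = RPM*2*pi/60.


omega = RPM * 2 * pi / 60
omega = 469.43 * 2 * 3.14159 / 60
omega = 2949.5157 / 60 = 49.1586 rad/s

49.1586 rad/s


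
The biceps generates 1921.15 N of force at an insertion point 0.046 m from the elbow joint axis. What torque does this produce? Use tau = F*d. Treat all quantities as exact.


tau = F * d
tau = 1921.15 * 0.046
tau = 88.3729 N*m

88.3729 N*m


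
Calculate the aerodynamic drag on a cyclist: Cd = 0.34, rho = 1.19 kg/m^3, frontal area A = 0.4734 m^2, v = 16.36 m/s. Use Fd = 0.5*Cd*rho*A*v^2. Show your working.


Fd = 0.5 * Cd * rho * A * v^2
Fd = 0.5 * 0.34 * 1.19 * 0.4734 * 16.36^2
v^2 = 267.6496
Fd = 0.5 * 0.34 * 1.19 * 0.4734 * 267.6496 = 25.6325 N

25.6325 N


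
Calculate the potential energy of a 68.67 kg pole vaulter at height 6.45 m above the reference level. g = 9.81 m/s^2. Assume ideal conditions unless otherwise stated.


PE = m * g * h
PE = 68.67 * 9.81 * 6.45
PE = 673.6527 * 6.45 = 4345.0599 J

4345.0599 J


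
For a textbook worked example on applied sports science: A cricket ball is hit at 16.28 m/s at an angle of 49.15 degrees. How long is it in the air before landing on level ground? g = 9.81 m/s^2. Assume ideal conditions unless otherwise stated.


T = 2*v*sin(theta)/g
sin(theta) = sin(49.15 deg) = 0.7564
T = 2*16.28*0.7564 / 9.81
T = 24.6292 / 9.81 = 2.5106 s

2.5106 s


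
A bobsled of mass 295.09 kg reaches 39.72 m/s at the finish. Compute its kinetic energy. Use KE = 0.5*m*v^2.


KE = 0.5 * m * v^2
KE = 0.5 * 295.09 * 39.72^2
KE = 0.5 * 295.09 * 1577.6784 = 232778.5595 J

232778.5595 J


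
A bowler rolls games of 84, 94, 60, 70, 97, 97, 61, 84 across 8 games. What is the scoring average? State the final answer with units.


Average = sum / n
Sum = 647
Average = 647 / 8 = 80.875

80.875


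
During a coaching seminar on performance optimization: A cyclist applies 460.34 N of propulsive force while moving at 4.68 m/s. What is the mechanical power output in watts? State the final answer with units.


P = F * v
P = 460.34 * 4.68
P = 2154.3912 W

2154.3912 W


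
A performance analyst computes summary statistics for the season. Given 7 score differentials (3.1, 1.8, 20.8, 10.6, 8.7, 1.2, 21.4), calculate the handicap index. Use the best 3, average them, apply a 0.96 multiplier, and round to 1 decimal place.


All differentials: 3.1, 1.8, 20.8, 10.6, 8.7, 1.2, 21.4
Sorted: 1.2, 1.8, 3.1, 8.7, 10.6, 20.8, 21.4
Best 3: 1.2, 1.8, 3.1
Average of best = 6.1 / 3 = 2.0333
Raw index = 2.0333 * 0.96 = 1.952
Handicap index = round(1.952, 1) = 2.0

2.0


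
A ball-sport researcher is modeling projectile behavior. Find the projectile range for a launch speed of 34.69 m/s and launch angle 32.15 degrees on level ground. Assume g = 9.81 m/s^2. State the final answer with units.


R = v^2 * sin(2*theta) / g
Convert angle to radians: theta = 32.15 deg = 0.5611 rad
sin(2*theta) = sin(1.1222) = 0.9011
R = 34.69^2 * 0.9011 / 9.81
R = 1203.3961 * 0.9011 / 9.81 = 110.5354 m

110.5354 m


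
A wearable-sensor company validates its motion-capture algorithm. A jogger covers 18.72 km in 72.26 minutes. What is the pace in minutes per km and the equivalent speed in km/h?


Pace = time / distance = 72.26 min / 18.72 km = 3.86 min/km
Speed = distance / time_in_hours = 18.72 / 1.2043 hr
Speed = 15.5439 km/h

3.86 min/km, 15.5439 km/h


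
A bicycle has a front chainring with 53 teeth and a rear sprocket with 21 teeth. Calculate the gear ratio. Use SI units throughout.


GR = front_teeth / rear_teeth
GR = 53 / 21
GR = 2.5238

2.5238


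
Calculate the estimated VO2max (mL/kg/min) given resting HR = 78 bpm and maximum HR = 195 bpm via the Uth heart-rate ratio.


VO2max = 15.3 * HRmax / HRrest
VO2max = 15.3 * 195 / 78
VO2max = 2983.5 / 78 = 38.25 mL/kg/min

38.25 mL/kg/min


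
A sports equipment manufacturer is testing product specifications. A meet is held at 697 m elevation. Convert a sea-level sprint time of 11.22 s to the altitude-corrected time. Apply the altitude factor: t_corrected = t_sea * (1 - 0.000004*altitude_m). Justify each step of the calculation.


Correction factor = 1 - 0.000004 * 697 = 0.997212
t_corrected = t_sea * factor = 11.22 * 0.997212
t_corrected = 11.1887 s

11.1887 s


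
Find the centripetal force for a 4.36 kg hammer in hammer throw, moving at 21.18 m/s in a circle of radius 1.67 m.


Fc = m * v^2 / r
v^2 = 21.18^2 = 448.5924
Fc = 4.36 * 448.5924 / 1.67
Fc = 1955.8629 / 1.67 = 1171.1754 N

1171.1754 N


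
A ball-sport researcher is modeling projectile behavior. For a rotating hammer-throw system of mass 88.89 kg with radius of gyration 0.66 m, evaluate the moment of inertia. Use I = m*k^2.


I = m * k^2
I = 88.89 * 0.66^2
I = 88.89 * 0.4356 = 38.7205 kg*m^2

38.7205 kg*m^2


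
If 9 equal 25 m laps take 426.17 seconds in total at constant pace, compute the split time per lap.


Split time = total_time / n_laps = 426.17 / 9
Split time = 47.3522 s per lap

47.3522 s


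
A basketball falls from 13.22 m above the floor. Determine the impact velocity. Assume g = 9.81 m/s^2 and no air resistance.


v = sqrt(2 * g * h)
v = sqrt(2 * 9.81 * 13.22)
v = sqrt(259.3764) = 16.1052 m/s

16.1052 m/s


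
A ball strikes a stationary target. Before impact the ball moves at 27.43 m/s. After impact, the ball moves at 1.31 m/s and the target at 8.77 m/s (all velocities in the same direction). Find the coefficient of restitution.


e = (v2_after - v1_after) / (v1_before - v2_before)
Numerator = 8.77 - 1.31 = 7.46
Denominator = 27.43 - 0 = 27.43
e = 7.46 / 27.43 = 0.272

0.272


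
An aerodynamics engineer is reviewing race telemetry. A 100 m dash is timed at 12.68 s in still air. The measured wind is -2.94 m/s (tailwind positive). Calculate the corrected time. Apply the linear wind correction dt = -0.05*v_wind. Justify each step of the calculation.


dt = -0.05 * v_wind = -0.05 * -2.94 = 0.147 s
t_corrected = t_still + dt = 12.68 + (0.147)
t_corrected = 12.827 s

12.827 s


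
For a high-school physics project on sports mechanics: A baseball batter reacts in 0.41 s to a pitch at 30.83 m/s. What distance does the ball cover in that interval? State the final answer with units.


d = v * t
d = 30.83 * 0.41
d = 12.6403 m

12.6403 m


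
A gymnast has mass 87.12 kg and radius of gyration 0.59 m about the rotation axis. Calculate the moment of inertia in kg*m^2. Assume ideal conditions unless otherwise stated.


I = m * k^2
I = 87.12 * 0.59^2
I = 87.12 * 0.3481 = 30.3265 kg*m^2

30.3265 kg*m^2


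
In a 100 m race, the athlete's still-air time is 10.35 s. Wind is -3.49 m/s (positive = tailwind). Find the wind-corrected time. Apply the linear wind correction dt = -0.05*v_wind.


dt = -0.05 * v_wind = -0.05 * -3.49 = 0.1745 s
t_corrected = t_still + dt = 10.35 + (0.1745)
t_corrected = 10.5245 s

10.5245 s


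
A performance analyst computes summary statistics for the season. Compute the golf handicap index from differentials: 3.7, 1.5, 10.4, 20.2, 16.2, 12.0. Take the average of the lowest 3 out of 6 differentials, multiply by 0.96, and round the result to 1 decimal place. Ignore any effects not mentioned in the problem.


All differentials: 3.7, 1.5, 10.4, 20.2, 16.2, 12.0
Sorted: 1.5, 3.7, 10.4, 12.0, 16.2, 20.2
Best 3: 1.5, 3.7, 10.4
Average of best = 15.6 / 3 = 5.2
Raw index = 5.2 * 0.96 = 4.992
Handicap index = round(4.992, 1) = 5.0

5.0


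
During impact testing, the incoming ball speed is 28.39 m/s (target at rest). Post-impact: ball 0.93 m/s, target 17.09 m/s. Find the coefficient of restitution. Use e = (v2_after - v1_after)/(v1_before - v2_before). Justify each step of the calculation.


e = (v2_after - v1_after) / (v1_before - v2_before)
Numerator = 17.09 - 0.93 = 16.16
Denominator = 28.39 - 0 = 28.39
e = 16.16 / 28.39 = 0.5692

0.5692


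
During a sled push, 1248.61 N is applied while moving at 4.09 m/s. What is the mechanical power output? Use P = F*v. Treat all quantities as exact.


P = F * v
P = 1248.61 * 4.09
P = 5106.8149 W

5106.8149 W


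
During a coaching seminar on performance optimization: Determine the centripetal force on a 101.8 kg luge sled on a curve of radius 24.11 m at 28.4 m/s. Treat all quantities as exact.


Fc = m * v^2 / r
v^2 = 28.4^2 = 806.56
Fc = 101.8 * 806.56 / 24.11
Fc = 82107.808 / 24.11 = 3405.5499 N

3405.5499 N


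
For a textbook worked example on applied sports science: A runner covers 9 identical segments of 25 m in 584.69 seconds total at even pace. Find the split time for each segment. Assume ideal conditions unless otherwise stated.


Split time = total_time / n_laps = 584.69 / 9
Split time = 64.9656 s per lap

64.9656 s


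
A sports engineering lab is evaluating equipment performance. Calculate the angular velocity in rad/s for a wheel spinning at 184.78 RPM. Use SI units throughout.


omega = RPM * 2 * pi / 60
omega = 184.78 * 2 * 3.14159 / 60
omega = 1161.007 / 60 = 19.3501 rad/s

19.3501 rad/s


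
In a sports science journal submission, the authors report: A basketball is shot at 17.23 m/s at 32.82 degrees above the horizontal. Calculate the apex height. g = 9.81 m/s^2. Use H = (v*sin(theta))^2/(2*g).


H = (v*sin(theta))^2 / (2*g)
vy = v*sin(theta) = 17.23 * sin(32.82 deg) = 9.3387 m/s
H = vy^2 / (2*g) = 87.2111 / (2*9.81)
H = 87.2111 / 19.62 = 4.445 m

4.445 m


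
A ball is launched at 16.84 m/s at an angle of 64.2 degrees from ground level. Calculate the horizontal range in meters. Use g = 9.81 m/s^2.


R = v^2 * sin(2*theta) / g
Convert angle to radians: theta = 64.2 deg = 1.1205 rad
sin(2*theta) = sin(2.241) = 0.7837
R = 16.84^2 * 0.7837 / 9.81
R = 283.5856 * 0.7837 / 9.81 = 22.6549 m

22.6549 m


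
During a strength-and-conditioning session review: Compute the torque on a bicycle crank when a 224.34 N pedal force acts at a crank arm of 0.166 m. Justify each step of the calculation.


tau = F * d
tau = 224.34 * 0.166
tau = 37.2404 N*m

37.2404 N*m


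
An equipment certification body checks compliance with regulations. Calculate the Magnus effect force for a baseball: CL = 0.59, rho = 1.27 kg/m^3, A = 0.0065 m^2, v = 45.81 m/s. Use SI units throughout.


FM = 0.5 * CL * rho * A * v^2
FM = 0.5 * 0.59 * 1.27 * 0.0065 * 45.81^2
v^2 = 2098.5561
FM = 0.5 * 0.59 * 1.27 * 0.0065 * 2098.5561 = 5.1105 N

5.1105 N


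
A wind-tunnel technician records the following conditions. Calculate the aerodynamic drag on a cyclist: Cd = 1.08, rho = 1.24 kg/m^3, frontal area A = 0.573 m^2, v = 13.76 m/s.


Fd = 0.5 * Cd * rho * A * v^2
Fd = 0.5 * 1.08 * 1.24 * 0.573 * 13.76^2
v^2 = 189.3376
Fd = 0.5 * 1.08 * 1.24 * 0.573 * 189.3376 = 72.6452 N

72.6452 N


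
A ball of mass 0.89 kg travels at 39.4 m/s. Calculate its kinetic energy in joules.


KE = 0.5 * m * v^2
KE = 0.5 * 0.89 * 39.4^2
KE = 0.5 * 0.89 * 1552.36 = 690.8002 J

690.8002 J


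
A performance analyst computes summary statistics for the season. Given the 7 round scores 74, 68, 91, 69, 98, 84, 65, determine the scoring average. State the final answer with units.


Average = sum / n
Sum = 549
Average = 549 / 7 = 78.4286

78.4286


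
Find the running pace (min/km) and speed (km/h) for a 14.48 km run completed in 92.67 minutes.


Pace = time / distance = 92.67 min / 14.48 km = 6.3999 min/km
Speed = distance / time_in_hours = 14.48 / 1.5445 hr
Speed = 9.3752 km/h

6.3999 min/km, 9.3752 km/h


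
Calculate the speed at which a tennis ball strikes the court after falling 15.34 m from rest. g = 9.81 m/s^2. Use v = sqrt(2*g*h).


v = sqrt(2 * g * h)
v = sqrt(2 * 9.81 * 15.34)
v = sqrt(300.9708) = 17.3485 m/s

17.3485 m/s


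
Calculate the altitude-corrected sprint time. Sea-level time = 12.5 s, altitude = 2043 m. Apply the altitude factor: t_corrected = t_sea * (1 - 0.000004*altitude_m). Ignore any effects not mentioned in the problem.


Correction factor = 1 - 0.000004 * 2043 = 0.991828
t_corrected = t_sea * factor = 12.5 * 0.991828
t_corrected = 12.3979 s

12.3979 s


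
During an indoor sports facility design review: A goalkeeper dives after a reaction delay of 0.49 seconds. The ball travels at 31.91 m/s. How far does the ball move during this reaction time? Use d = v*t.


d = v * t
d = 31.91 * 0.49
d = 15.6359 m

15.6359 m


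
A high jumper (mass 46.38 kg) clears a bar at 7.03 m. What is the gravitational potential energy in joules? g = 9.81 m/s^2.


PE = m * g * h
PE = 46.38 * 9.81 * 7.03
PE = 454.9878 * 7.03 = 3198.5642 J

3198.5642 J


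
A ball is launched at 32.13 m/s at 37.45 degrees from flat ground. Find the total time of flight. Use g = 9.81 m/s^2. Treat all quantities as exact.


T = 2*v*sin(theta)/g
sin(theta) = sin(37.45 deg) = 0.6081
T = 2*32.13*0.6081 / 9.81
T = 39.0745 / 9.81 = 3.9831 s

3.9831 s


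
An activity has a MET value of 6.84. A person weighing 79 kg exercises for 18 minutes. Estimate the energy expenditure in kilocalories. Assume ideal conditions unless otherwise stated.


kcal = MET * mass * time_hr
Convert time: 18 min = 0.3 hr
kcal = 6.84 * 79 * 0.3
kcal = 162.108 kcal

162.108 kcal


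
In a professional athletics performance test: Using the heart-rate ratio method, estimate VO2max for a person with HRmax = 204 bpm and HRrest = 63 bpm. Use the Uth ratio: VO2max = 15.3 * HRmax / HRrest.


VO2max = 15.3 * HRmax / HRrest
VO2max = 15.3 * 204 / 63
VO2max = 3121.2 / 63 = 49.5429 mL/kg/min

49.5429 mL/kg/min


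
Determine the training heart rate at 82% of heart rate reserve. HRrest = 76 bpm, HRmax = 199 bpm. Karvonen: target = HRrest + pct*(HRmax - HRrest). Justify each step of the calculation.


Target = HRrest + pct*(HRmax - HRrest)
Heart rate reserve = HRmax - HRrest = 199 - 76 = 123 bpm
Fraction = 82% = 0.82
Target = 76 + 0.82 * 123
Target = 76 + 100.86 = 176.86 bpm

176.86 bpm


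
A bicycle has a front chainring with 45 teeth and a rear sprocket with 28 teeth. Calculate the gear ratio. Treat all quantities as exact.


GR = front_teeth / rear_teeth
GR = 45 / 28
GR = 1.6071

1.6071


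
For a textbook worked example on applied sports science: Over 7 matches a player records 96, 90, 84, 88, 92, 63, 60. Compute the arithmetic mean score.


Average = sum / n
Sum = 573
Average = 573 / 7 = 81.8571

81.8571


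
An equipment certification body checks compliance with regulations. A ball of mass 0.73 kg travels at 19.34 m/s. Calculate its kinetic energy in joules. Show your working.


KE = 0.5 * m * v^2
KE = 0.5 * 0.73 * 19.34^2
KE = 0.5 * 0.73 * 374.0356 = 136.523 J

136.523 J


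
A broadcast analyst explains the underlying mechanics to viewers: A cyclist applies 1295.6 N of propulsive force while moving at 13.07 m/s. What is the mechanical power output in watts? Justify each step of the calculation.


P = F * v
P = 1295.6 * 13.07
P = 16933.492 W

16933.492 W


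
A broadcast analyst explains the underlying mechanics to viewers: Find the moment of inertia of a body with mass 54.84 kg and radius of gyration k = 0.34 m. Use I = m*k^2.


I = m * k^2
I = 54.84 * 0.34^2
I = 54.84 * 0.1156 = 6.3395 kg*m^2

6.3395 kg*m^2


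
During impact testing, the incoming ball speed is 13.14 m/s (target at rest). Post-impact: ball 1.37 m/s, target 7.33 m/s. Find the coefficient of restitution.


e = (v2_after - v1_after) / (v1_before - v2_before)
Numerator = 7.33 - 1.37 = 5.96
Denominator = 13.14 - 0 = 13.14
e = 5.96 / 13.14 = 0.4536

0.4536


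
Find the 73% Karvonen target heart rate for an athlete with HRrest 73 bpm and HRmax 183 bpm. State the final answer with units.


Target = HRrest + pct*(HRmax - HRrest)
Heart rate reserve = HRmax - HRrest = 183 - 73 = 110 bpm
Fraction = 73% = 0.73
Target = 73 + 0.73 * 110
Target = 73 + 80.3 = 153.3 bpm

153.3 bpm


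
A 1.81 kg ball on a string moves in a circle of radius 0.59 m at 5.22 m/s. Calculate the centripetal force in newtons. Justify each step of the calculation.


Fc = m * v^2 / r
v^2 = 5.22^2 = 27.2484
Fc = 1.81 * 27.2484 / 0.59
Fc = 49.3196 / 0.59 = 83.5925 N

83.5925 N


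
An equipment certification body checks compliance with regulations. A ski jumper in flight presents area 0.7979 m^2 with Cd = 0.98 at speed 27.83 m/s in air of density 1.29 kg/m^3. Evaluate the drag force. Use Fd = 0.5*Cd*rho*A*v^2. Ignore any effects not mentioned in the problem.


Fd = 0.5 * Cd * rho * A * v^2
Fd = 0.5 * 0.98 * 1.29 * 0.7979 * 27.83^2
v^2 = 774.5089
Fd = 0.5 * 0.98 * 1.29 * 0.7979 * 774.5089 = 390.6256 N

390.6256 N


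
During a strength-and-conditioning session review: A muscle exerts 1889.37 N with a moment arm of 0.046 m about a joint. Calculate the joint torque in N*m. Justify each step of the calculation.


tau = F * d
tau = 1889.37 * 0.046
tau = 86.911 N*m

86.911 N*m


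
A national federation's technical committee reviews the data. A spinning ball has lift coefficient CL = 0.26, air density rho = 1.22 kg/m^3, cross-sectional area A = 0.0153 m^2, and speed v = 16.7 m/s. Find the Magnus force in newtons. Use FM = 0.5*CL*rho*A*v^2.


FM = 0.5 * CL * rho * A * v^2
FM = 0.5 * 0.26 * 1.22 * 0.0153 * 16.7^2
v^2 = 278.89
FM = 0.5 * 0.26 * 1.22 * 0.0153 * 278.89 = 0.6767 N

0.6767 N


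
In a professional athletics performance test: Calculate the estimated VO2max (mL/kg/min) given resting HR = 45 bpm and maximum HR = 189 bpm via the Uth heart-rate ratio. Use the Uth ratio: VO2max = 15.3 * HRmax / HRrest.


VO2max = 15.3 * HRmax / HRrest
VO2max = 15.3 * 189 / 45
VO2max = 2891.7 / 45 = 64.26 mL/kg/min

64.26 mL/kg/min


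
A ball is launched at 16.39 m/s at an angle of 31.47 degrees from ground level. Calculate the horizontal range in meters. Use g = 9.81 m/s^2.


R = v^2 * sin(2*theta) / g
Convert angle to radians: theta = 31.47 deg = 0.5493 rad
sin(2*theta) = sin(1.0985) = 0.8905
R = 16.39^2 * 0.8905 / 9.81
R = 268.6321 * 0.8905 / 9.81 = 24.3858 m

24.3858 m


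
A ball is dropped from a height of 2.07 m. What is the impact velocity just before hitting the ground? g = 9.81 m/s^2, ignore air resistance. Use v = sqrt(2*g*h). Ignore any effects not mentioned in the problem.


v = sqrt(2 * g * h)
v = sqrt(2 * 9.81 * 2.07)
v = sqrt(40.6134) = 6.3729 m/s

6.3729 m/s


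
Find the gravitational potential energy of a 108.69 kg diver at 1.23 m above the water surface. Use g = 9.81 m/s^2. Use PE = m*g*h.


PE = m * g * h
PE = 108.69 * 9.81 * 1.23
PE = 1066.2489 * 1.23 = 1311.4861 J

1311.4861 J


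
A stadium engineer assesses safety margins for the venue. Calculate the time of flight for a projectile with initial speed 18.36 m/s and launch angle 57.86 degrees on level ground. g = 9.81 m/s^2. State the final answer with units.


T = 2*v*sin(theta)/g
sin(theta) = sin(57.86 deg) = 0.8468
T = 2*18.36*0.8468 / 9.81
T = 31.0927 / 9.81 = 3.1695 s

3.1695 s


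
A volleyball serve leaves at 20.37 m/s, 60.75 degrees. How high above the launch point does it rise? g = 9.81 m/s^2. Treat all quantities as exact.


H = (v*sin(theta))^2 / (2*g)
vy = v*sin(theta) = 20.37 * sin(60.75 deg) = 17.7727 m/s
H = vy^2 / (2*g) = 315.8704 / (2*9.81)
H = 315.8704 / 19.62 = 16.0994 m

16.0994 m


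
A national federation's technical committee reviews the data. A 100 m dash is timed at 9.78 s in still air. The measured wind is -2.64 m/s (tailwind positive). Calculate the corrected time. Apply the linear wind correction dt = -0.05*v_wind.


dt = -0.05 * v_wind = -0.05 * -2.64 = 0.132 s
t_corrected = t_still + dt = 9.78 + (0.132)
t_corrected = 9.912 s

9.912 s


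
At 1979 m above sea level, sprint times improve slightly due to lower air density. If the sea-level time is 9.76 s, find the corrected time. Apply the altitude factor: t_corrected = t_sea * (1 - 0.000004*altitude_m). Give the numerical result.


Correction factor = 1 - 0.000004 * 1979 = 0.992084
t_corrected = t_sea * factor = 9.76 * 0.992084
t_corrected = 9.6827 s

9.6827 s


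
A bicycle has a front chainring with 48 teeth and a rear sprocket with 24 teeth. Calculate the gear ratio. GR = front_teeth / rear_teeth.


GR = front_teeth / rear_teeth
GR = 48 / 24
GR = 2

2


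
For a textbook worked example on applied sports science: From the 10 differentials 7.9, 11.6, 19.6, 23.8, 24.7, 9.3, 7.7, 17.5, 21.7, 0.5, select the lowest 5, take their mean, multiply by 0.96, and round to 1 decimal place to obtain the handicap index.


All differentials: 7.9, 11.6, 19.6, 23.8, 24.7, 9.3, 7.7, 17.5, 21.7, 0.5
Sorted: 0.5, 7.7, 7.9, 9.3, 11.6, 17.5, 19.6, 21.7, 23.8, 24.7
Best 5: 0.5, 7.7, 7.9, 9.3, 11.6
Average of best = 37 / 5 = 7.4
Raw index = 7.4 * 0.96 = 7.104
Handicap index = round(7.104, 1) = 7.1

7.1


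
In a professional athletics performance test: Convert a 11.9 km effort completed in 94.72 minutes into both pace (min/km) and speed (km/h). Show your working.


Pace = time / distance = 94.72 min / 11.9 km = 7.9597 min/km
Speed = distance / time_in_hours = 11.9 / 1.5787 hr
Speed = 7.538 km/h

7.9597 min/km, 7.538 km/h


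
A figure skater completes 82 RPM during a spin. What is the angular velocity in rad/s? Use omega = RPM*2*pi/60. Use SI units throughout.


omega = RPM * 2 * pi / 60
omega = 82 * 2 * 3.14159 / 60
omega = 515.2212 / 60 = 8.587 rad/s

8.587 rad/s


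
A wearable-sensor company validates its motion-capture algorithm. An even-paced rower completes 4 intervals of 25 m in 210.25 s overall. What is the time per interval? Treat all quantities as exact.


Split time = total_time / n_laps = 210.25 / 4
Split time = 52.5625 s per lap

52.5625 s


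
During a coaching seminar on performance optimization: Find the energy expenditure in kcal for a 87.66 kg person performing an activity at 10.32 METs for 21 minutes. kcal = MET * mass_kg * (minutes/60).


kcal = MET * mass * time_hr
Convert time: 21 min = 0.35 hr
kcal = 10.32 * 87.66 * 0.35
kcal = 316.6279 kcal

316.6279 kcal


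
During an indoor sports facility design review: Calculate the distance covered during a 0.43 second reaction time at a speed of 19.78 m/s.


d = v * t
d = 19.78 * 0.43
d = 8.5054 m

8.5054 m


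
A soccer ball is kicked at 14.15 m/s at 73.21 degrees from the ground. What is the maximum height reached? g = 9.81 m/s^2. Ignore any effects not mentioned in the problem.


H = (v*sin(theta))^2 / (2*g)
vy = v*sin(theta) = 14.15 * sin(73.21 deg) = 13.5468 m/s
H = vy^2 / (2*g) = 183.5154 / (2*9.81)
H = 183.5154 / 19.62 = 9.3535 m

9.3535 m


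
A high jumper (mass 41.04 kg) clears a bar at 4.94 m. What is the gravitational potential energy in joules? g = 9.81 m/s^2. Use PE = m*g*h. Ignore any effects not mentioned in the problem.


PE = m * g * h
PE = 41.04 * 9.81 * 4.94
PE = 402.6024 * 4.94 = 1988.8559 J

1988.8559 J


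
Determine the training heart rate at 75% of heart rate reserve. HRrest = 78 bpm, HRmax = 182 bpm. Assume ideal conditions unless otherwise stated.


Target = HRrest + pct*(HRmax - HRrest)
Heart rate reserve = HRmax - HRrest = 182 - 78 = 104 bpm
Fraction = 75% = 0.75
Target = 78 + 0.75 * 104
Target = 78 + 78 = 156 bpm

156 bpm


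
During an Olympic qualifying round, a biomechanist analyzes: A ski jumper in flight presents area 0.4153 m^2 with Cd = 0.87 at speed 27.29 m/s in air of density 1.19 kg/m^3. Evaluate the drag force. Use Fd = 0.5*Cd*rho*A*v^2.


Fd = 0.5 * Cd * rho * A * v^2
Fd = 0.5 * 0.87 * 1.19 * 0.4153 * 27.29^2
v^2 = 744.7441
Fd = 0.5 * 0.87 * 1.19 * 0.4153 * 744.7441 = 160.1051 N

160.1051 N


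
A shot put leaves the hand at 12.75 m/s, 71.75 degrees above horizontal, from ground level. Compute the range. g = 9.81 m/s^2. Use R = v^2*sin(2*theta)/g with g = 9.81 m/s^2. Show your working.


R = v^2 * sin(2*theta) / g
Convert angle to radians: theta = 71.75 deg = 1.2523 rad
sin(2*theta) = sin(2.5045) = 0.5948
R = 12.75^2 * 0.5948 / 9.81
R = 162.5625 * 0.5948 / 9.81 = 9.8569 m

9.8569 m


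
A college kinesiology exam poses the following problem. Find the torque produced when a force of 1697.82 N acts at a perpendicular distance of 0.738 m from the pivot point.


tau = F * d
tau = 1697.82 * 0.738
tau = 1252.9912 N*m

1252.9912 N*m


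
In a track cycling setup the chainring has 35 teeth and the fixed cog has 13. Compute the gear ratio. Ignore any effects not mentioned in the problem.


GR = front_teeth / rear_teeth
GR = 35 / 13
GR = 2.6923

2.6923


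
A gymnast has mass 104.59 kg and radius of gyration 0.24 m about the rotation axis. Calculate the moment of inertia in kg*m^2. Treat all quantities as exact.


I = m * k^2
I = 104.59 * 0.24^2
I = 104.59 * 0.0576 = 6.0244 kg*m^2

6.0244 kg*m^2


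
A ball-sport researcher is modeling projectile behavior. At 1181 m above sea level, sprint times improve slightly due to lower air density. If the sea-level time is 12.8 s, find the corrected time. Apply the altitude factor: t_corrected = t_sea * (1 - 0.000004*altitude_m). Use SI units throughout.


Correction factor = 1 - 0.000004 * 1181 = 0.995276
t_corrected = t_sea * factor = 12.8 * 0.995276
t_corrected = 12.7395 s

12.7395 s


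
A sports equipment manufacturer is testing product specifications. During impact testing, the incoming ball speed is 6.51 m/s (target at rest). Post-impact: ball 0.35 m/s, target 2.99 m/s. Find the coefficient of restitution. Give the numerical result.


e = (v2_after - v1_after) / (v1_before - v2_before)
Numerator = 2.99 - 0.35 = 2.64
Denominator = 6.51 - 0 = 6.51
e = 2.64 / 6.51 = 0.4055

0.4055


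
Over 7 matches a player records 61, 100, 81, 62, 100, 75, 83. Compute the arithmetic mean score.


Average = sum / n
Sum = 562
Average = 562 / 7 = 80.2857

80.2857


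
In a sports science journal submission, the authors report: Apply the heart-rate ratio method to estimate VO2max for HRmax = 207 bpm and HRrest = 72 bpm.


VO2max = 15.3 * HRmax / HRrest
VO2max = 15.3 * 207 / 72
VO2max = 3167.1 / 72 = 43.9875 mL/kg/min

43.9875 mL/kg/min


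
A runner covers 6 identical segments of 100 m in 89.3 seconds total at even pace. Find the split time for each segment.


Split time = total_time / n_laps = 89.3 / 6
Split time = 14.8833 s per lap

14.8833 s


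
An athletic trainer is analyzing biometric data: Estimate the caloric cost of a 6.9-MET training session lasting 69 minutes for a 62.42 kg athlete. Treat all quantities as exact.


kcal = MET * mass * time_hr
Convert time: 69 min = 1.15 hr
kcal = 6.9 * 62.42 * 1.15
kcal = 495.3027 kcal

495.3027 kcal


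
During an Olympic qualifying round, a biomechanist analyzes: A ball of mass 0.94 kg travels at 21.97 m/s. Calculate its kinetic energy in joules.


KE = 0.5 * m * v^2
KE = 0.5 * 0.94 * 21.97^2
KE = 0.5 * 0.94 * 482.6809 = 226.86 J

226.86 J


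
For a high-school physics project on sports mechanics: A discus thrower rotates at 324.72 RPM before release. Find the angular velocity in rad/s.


omega = RPM * 2 * pi / 60
omega = 324.72 * 2 * 3.14159 / 60
omega = 2040.2759 / 60 = 34.0046 rad/s

34.0046 rad/s


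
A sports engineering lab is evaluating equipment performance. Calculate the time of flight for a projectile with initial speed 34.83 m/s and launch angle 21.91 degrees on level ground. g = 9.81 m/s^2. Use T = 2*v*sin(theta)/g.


T = 2*v*sin(theta)/g
sin(theta) = sin(21.91 deg) = 0.3731
T = 2*34.83*0.3731 / 9.81
T = 25.9936 / 9.81 = 2.6497 s

2.6497 s


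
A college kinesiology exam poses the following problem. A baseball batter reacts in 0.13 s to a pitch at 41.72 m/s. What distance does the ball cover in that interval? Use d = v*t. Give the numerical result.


d = v * t
d = 41.72 * 0.13
d = 5.4236 m

5.4236 m


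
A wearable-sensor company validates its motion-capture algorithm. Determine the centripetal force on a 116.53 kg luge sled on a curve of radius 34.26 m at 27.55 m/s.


Fc = m * v^2 / r
v^2 = 27.55^2 = 759.0025
Fc = 116.53 * 759.0025 / 34.26
Fc = 88446.5613 / 34.26 = 2581.6276 N

2581.6276 N


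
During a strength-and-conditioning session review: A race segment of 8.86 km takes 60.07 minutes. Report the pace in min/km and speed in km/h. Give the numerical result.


Pace = time / distance = 60.07 min / 8.86 km = 6.7799 min/km
Speed = distance / time_in_hours = 8.86 / 1.0012 hr
Speed = 8.8497 km/h

6.7799 min/km, 8.8497 km/h


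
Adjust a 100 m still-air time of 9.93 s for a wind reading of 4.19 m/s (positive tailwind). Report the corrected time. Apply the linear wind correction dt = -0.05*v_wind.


dt = -0.05 * v_wind = -0.05 * 4.19 = -0.2095 s
t_corrected = t_still + dt = 9.93 + (-0.2095)
t_corrected = 9.7205 s

9.7205 s


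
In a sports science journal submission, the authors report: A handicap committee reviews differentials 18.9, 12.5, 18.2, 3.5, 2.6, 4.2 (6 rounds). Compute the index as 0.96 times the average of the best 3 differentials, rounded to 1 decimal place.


All differentials: 18.9, 12.5, 18.2, 3.5, 2.6, 4.2
Sorted: 2.6, 3.5, 4.2, 12.5, 18.2, 18.9
Best 3: 2.6, 3.5, 4.2
Average of best = 10.3 / 3 = 3.4333
Raw index = 3.4333 * 0.96 = 3.296
Handicap index = round(3.296, 1) = 3.3

3.3


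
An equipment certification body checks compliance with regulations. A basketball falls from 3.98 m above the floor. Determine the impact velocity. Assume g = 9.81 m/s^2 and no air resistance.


v = sqrt(2 * g * h)
v = sqrt(2 * 9.81 * 3.98)
v = sqrt(78.0876) = 8.8367 m/s

8.8367 m/s


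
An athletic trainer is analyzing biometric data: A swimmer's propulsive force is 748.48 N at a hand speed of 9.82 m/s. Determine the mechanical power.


P = F * v
P = 748.48 * 9.82
P = 7350.0736 W

7350.0736 W


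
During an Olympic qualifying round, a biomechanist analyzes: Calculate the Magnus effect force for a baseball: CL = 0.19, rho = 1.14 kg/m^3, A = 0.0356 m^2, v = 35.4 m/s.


FM = 0.5 * CL * rho * A * v^2
FM = 0.5 * 0.19 * 1.14 * 0.0356 * 35.4^2
v^2 = 1253.16
FM = 0.5 * 0.19 * 1.14 * 0.0356 * 1253.16 = 4.8315 N

4.8315 N


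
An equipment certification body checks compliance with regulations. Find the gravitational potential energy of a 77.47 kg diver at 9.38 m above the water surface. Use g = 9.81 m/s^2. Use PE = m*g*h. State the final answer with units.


PE = m * g * h
PE = 77.47 * 9.81 * 9.38
PE = 759.9807 * 9.38 = 7128.619 J

7128.619 J


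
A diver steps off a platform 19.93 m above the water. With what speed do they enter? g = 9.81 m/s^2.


v = sqrt(2 * g * h)
v = sqrt(2 * 9.81 * 19.93)
v = sqrt(391.0266) = 19.7744 m/s

19.7744 m/s


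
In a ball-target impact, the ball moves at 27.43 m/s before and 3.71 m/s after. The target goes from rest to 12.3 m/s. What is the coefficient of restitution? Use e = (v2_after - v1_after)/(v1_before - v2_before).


e = (v2_after - v1_after) / (v1_before - v2_before)
Numerator = 12.3 - 3.71 = 8.59
Denominator = 27.43 - 0 = 27.43
e = 8.59 / 27.43 = 0.3132

0.3132


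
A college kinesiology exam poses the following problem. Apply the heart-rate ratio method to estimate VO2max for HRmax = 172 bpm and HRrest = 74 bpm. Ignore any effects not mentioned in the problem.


VO2max = 15.3 * HRmax / HRrest
VO2max = 15.3 * 172 / 74
VO2max = 2631.6 / 74 = 35.5622 mL/kg/min

35.5622 mL/kg/min


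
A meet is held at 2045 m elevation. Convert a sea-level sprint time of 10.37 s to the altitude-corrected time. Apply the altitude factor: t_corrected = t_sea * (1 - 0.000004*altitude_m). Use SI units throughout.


Correction factor = 1 - 0.000004 * 2045 = 0.99182
t_corrected = t_sea * factor = 10.37 * 0.99182
t_corrected = 10.2852 s

10.2852 s


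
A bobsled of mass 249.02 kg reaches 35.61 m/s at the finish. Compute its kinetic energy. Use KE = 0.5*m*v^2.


KE = 0.5 * m * v^2
KE = 0.5 * 249.02 * 35.61^2
KE = 0.5 * 249.02 * 1268.0721 = 157887.6572 J

157887.6572 J


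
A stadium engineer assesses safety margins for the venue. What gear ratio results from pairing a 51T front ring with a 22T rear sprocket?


GR = front_teeth / rear_teeth
GR = 51 / 22
GR = 2.3182

2.3182


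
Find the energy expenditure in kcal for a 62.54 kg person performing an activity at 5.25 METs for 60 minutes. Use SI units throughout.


kcal = MET * mass * time_hr
Convert time: 60 min = 1 hr
kcal = 5.25 * 62.54 * 1
kcal = 328.335 kcal

328.335 kcal


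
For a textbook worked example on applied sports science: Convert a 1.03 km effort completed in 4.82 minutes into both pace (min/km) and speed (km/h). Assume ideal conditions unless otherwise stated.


Pace = time / distance = 4.82 min / 1.03 km = 4.6796 min/km
Speed = distance / time_in_hours = 1.03 / 0.0803 hr
Speed = 12.8216 km/h

4.6796 min/km, 12.8216 km/h


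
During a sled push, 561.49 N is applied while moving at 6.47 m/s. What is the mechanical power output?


P = F * v
P = 561.49 * 6.47
P = 3632.8403 W

3632.8403 W


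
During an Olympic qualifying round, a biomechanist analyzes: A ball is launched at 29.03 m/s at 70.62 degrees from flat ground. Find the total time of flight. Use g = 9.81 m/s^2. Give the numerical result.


T = 2*v*sin(theta)/g
sin(theta) = sin(70.62 deg) = 0.9433
T = 2*29.03*0.9433 / 9.81
T = 54.7702 / 9.81 = 5.5831 s

5.5831 s


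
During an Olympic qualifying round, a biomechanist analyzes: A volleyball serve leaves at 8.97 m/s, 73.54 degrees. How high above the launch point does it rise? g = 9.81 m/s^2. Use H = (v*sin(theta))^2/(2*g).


H = (v*sin(theta))^2 / (2*g)
vy = v*sin(theta) = 8.97 * sin(73.54 deg) = 8.6024 m/s
H = vy^2 / (2*g) = 74.0011 / (2*9.81)
H = 74.0011 / 19.62 = 3.7717 m

3.7717 m


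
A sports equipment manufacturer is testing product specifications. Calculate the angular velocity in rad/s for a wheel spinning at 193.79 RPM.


omega = RPM * 2 * pi / 60
omega = 193.79 * 2 * 3.14159 / 60
omega = 1217.6185 / 60 = 20.2936 rad/s

20.2936 rad/s


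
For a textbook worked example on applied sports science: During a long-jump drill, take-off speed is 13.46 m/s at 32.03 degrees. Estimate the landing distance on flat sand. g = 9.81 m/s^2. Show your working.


R = v^2 * sin(2*theta) / g
Convert angle to radians: theta = 32.03 deg = 0.559 rad
sin(2*theta) = sin(1.1181) = 0.8993
R = 13.46^2 * 0.8993 / 9.81
R = 181.1716 * 0.8993 / 9.81 = 16.6074 m

16.6074 m


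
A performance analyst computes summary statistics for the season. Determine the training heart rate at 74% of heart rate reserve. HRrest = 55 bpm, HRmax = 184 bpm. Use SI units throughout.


Target = HRrest + pct*(HRmax - HRrest)
Heart rate reserve = HRmax - HRrest = 184 - 55 = 129 bpm
Fraction = 74% = 0.74
Target = 55 + 0.74 * 129
Target = 55 + 95.46 = 150.46 bpm

150.46 bpm


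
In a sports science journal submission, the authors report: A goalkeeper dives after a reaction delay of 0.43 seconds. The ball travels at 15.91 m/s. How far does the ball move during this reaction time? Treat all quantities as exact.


d = v * t
d = 15.91 * 0.43
d = 6.8413 m

6.8413 m


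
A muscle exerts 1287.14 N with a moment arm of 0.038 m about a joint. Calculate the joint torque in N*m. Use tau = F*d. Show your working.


tau = F * d
tau = 1287.14 * 0.038
tau = 48.9113 N*m

48.9113 N*m


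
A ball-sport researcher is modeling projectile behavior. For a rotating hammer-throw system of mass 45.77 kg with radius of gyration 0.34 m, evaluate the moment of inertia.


I = m * k^2
I = 45.77 * 0.34^2
I = 45.77 * 0.1156 = 5.291 kg*m^2

5.291 kg*m^2


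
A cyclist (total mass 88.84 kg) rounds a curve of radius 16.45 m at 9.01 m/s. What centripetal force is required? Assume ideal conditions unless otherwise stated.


Fc = m * v^2 / r
v^2 = 9.01^2 = 81.1801
Fc = 88.84 * 81.1801 / 16.45
Fc = 7212.0401 / 16.45 = 438.4219 N

438.4219 N


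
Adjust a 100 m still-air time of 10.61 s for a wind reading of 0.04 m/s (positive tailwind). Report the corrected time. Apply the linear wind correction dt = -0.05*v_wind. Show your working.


dt = -0.05 * v_wind = -0.05 * 0.04 = -0.002 s
t_corrected = t_still + dt = 10.61 + (-0.002)
t_corrected = 10.608 s

10.608 s


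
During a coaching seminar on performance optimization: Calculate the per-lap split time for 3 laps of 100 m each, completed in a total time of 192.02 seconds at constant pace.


Split time = total_time / n_laps = 192.02 / 3
Split time = 64.0067 s per lap

64.0067 s


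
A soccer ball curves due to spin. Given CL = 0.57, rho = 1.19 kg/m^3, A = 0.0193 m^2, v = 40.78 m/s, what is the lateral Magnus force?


FM = 0.5 * CL * rho * A * v^2
FM = 0.5 * 0.57 * 1.19 * 0.0193 * 40.78^2
v^2 = 1663.0084
FM = 0.5 * 0.57 * 1.19 * 0.0193 * 1663.0084 = 10.8854 N

10.8854 N


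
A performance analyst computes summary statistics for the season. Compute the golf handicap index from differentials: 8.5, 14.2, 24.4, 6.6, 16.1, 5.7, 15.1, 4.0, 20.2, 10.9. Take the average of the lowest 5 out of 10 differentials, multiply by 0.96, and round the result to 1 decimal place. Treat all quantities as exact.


All differentials: 8.5, 14.2, 24.4, 6.6, 16.1, 5.7, 15.1, 4.0, 20.2, 10.9
Sorted: 4.0, 5.7, 6.6, 8.5, 10.9, 14.2, 15.1, 16.1, 20.2, 24.4
Best 5: 4.0, 5.7, 6.6, 8.5, 10.9
Average of best = 35.7 / 5 = 7.14
Raw index = 7.14 * 0.96 = 6.8544
Handicap index = round(6.8544, 1) = 6.9

6.9


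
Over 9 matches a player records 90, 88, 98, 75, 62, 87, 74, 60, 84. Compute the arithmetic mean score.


Average = sum / n
Sum = 718
Average = 718 / 9 = 79.7778

79.7778


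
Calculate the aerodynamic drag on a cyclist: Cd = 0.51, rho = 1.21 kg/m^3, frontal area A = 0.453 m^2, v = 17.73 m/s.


Fd = 0.5 * Cd * rho * A * v^2
Fd = 0.5 * 0.51 * 1.21 * 0.453 * 17.73^2
v^2 = 314.3529
Fd = 0.5 * 0.51 * 1.21 * 0.453 * 314.3529 = 43.9381 N

43.9381 N


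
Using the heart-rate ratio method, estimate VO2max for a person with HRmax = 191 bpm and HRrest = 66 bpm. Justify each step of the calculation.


VO2max = 15.3 * HRmax / HRrest
VO2max = 15.3 * 191 / 66
VO2max = 2922.3 / 66 = 44.2773 mL/kg/min

44.2773 mL/kg/min


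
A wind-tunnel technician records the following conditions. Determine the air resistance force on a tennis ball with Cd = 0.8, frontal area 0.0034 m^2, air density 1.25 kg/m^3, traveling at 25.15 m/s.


Fd = 0.5 * Cd * rho * A * v^2
Fd = 0.5 * 0.8 * 1.25 * 0.0034 * 25.15^2
v^2 = 632.5225
Fd = 0.5 * 0.8 * 1.25 * 0.0034 * 632.5225 = 1.0753 N

1.0753 N


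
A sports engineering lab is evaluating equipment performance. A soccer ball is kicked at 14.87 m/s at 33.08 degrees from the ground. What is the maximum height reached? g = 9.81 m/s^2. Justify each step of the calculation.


H = (v*sin(theta))^2 / (2*g)
vy = v*sin(theta) = 14.87 * sin(33.08 deg) = 8.1162 m/s
H = vy^2 / (2*g) = 65.8725 / (2*9.81)
H = 65.8725 / 19.62 = 3.3574 m

3.3574 m


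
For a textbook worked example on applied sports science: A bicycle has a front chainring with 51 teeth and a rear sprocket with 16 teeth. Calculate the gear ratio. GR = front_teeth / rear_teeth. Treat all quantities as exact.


GR = front_teeth / rear_teeth
GR = 51 / 16
GR = 3.1875

3.1875
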